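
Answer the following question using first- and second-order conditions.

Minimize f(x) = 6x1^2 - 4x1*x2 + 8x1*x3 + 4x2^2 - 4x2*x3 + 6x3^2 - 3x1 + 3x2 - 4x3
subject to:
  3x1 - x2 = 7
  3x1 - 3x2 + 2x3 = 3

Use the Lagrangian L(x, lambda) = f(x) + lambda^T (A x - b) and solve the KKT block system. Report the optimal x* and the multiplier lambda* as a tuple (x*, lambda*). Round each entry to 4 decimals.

Form the Lagrangian:
  L(x, lambda) = (1/2) x^T Q x + c^T x + lambda^T (A x - b)
Stationarity (grad_x L = 0): Q x + c + A^T lambda = 0.
Primal feasibility: A x = b.

This gives the KKT block system:
  [ Q   A^T ] [ x     ]   [-c ]
  [ A    0  ] [ lambda ] = [ b ]

Solving the linear system:
  x*      = (2.4306, 0.2917, -1.7083)
  lambda* = (-6.8889, 3.1111)
  f(x*)   = 19.6528

x* = (2.4306, 0.2917, -1.7083), lambda* = (-6.8889, 3.1111)


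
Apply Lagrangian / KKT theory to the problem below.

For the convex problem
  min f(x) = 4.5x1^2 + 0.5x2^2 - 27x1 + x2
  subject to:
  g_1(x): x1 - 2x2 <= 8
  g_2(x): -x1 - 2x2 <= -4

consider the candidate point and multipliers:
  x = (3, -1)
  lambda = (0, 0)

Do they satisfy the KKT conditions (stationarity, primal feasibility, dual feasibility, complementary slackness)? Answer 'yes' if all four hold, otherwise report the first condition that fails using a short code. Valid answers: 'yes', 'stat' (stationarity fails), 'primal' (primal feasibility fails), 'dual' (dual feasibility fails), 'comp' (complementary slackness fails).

Gradient of f: grad f(x) = Q x + c = (0, 0)
Constraint values g_i(x) = a_i^T x - b_i:
  g_1((3, -1)) = -3
  g_2((3, -1)) = 3
Stationarity residual: grad f(x) + sum_i lambda_i a_i = (0, 0)
  -> stationarity OK
Primal feasibility (all g_i <= 0): FAILS
Dual feasibility (all lambda_i >= 0): OK
Complementary slackness (lambda_i * g_i(x) = 0 for all i): OK

Verdict: the first failing condition is primal_feasibility -> primal.

primal


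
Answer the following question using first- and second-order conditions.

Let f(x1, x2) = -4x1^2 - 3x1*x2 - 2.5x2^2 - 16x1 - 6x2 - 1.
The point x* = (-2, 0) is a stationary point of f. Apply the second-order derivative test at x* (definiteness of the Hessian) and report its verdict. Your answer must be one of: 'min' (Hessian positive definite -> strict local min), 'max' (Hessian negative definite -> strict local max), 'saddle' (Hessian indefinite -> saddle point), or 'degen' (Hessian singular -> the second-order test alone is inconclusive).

Compute the Hessian H = grad^2 f:
  H = [[-8, -3], [-3, -5]]
Verify stationarity: grad f(x*) = H x* + g = (0, 0).
Eigenvalues of H: -9.8541, -3.1459.
Both eigenvalues < 0, so H is negative definite -> x* is a strict local max.

max


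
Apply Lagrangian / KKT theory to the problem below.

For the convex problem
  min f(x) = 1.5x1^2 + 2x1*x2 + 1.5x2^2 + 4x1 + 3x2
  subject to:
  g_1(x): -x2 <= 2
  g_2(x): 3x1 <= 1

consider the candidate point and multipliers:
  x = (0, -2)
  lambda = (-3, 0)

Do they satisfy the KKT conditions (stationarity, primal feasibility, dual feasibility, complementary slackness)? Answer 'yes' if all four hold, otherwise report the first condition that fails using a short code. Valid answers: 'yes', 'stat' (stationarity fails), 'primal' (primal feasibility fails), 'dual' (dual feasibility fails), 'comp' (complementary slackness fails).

Gradient of f: grad f(x) = Q x + c = (0, -3)
Constraint values g_i(x) = a_i^T x - b_i:
  g_1((0, -2)) = 0
  g_2((0, -2)) = -1
Stationarity residual: grad f(x) + sum_i lambda_i a_i = (0, 0)
  -> stationarity OK
Primal feasibility (all g_i <= 0): OK
Dual feasibility (all lambda_i >= 0): FAILS
Complementary slackness (lambda_i * g_i(x) = 0 for all i): OK

Verdict: the first failing condition is dual_feasibility -> dual.

dual


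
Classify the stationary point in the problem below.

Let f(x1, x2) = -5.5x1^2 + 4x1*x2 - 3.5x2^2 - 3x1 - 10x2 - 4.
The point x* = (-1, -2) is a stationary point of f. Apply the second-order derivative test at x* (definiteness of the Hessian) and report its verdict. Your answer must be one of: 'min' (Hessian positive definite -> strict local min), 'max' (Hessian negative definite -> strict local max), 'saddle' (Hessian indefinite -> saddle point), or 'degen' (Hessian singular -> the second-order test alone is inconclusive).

Compute the Hessian H = grad^2 f:
  H = [[-11, 4], [4, -7]]
Verify stationarity: grad f(x*) = H x* + g = (0, 0).
Eigenvalues of H: -13.4721, -4.5279.
Both eigenvalues < 0, so H is negative definite -> x* is a strict local max.

max


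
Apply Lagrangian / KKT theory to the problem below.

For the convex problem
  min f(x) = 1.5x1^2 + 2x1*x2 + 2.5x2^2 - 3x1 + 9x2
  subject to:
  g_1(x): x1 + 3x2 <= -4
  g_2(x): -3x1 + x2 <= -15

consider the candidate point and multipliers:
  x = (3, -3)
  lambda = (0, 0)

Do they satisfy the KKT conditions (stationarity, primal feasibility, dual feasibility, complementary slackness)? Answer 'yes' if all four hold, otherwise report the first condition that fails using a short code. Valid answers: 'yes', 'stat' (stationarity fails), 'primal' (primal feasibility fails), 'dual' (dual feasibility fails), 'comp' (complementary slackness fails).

Gradient of f: grad f(x) = Q x + c = (0, 0)
Constraint values g_i(x) = a_i^T x - b_i:
  g_1((3, -3)) = -2
  g_2((3, -3)) = 3
Stationarity residual: grad f(x) + sum_i lambda_i a_i = (0, 0)
  -> stationarity OK
Primal feasibility (all g_i <= 0): FAILS
Dual feasibility (all lambda_i >= 0): OK
Complementary slackness (lambda_i * g_i(x) = 0 for all i): OK

Verdict: the first failing condition is primal_feasibility -> primal.

primal


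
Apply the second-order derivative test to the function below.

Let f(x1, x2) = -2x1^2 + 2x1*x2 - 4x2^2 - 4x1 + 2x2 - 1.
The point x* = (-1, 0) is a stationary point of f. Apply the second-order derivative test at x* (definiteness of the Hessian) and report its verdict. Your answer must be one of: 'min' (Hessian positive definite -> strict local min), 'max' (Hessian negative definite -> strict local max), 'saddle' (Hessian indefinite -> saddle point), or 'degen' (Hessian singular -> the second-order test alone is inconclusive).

Compute the Hessian H = grad^2 f:
  H = [[-4, 2], [2, -8]]
Verify stationarity: grad f(x*) = H x* + g = (0, 0).
Eigenvalues of H: -8.8284, -3.1716.
Both eigenvalues < 0, so H is negative definite -> x* is a strict local max.

max


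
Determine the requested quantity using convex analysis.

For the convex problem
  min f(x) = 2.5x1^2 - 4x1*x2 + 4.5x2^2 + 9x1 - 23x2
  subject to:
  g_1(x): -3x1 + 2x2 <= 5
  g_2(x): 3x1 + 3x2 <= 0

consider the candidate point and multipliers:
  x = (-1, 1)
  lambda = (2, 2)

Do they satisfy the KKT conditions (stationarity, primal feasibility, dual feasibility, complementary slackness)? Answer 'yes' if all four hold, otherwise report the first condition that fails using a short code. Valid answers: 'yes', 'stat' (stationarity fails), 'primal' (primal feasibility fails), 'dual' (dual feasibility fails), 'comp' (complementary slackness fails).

Gradient of f: grad f(x) = Q x + c = (0, -10)
Constraint values g_i(x) = a_i^T x - b_i:
  g_1((-1, 1)) = 0
  g_2((-1, 1)) = 0
Stationarity residual: grad f(x) + sum_i lambda_i a_i = (0, 0)
  -> stationarity OK
Primal feasibility (all g_i <= 0): OK
Dual feasibility (all lambda_i >= 0): OK
Complementary slackness (lambda_i * g_i(x) = 0 for all i): OK

Verdict: yes, KKT holds.

yes


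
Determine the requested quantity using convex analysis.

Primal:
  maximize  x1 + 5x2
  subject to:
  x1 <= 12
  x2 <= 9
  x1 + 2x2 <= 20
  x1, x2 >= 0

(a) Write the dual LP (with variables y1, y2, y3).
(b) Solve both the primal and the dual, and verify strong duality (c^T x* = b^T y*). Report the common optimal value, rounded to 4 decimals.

The standard primal-dual pair for 'max c^T x s.t. A x <= b, x >= 0' is:
  Dual:  min b^T y  s.t.  A^T y >= c,  y >= 0.

So the dual LP is:
  minimize  12y1 + 9y2 + 20y3
  subject to:
    y1 + y3 >= 1
    y2 + 2y3 >= 5
    y1, y2, y3 >= 0

Solving the primal: x* = (2, 9).
  primal value c^T x* = 47.
Solving the dual: y* = (0, 3, 1).
  dual value b^T y* = 47.
Strong duality: c^T x* = b^T y*. Confirmed.

47


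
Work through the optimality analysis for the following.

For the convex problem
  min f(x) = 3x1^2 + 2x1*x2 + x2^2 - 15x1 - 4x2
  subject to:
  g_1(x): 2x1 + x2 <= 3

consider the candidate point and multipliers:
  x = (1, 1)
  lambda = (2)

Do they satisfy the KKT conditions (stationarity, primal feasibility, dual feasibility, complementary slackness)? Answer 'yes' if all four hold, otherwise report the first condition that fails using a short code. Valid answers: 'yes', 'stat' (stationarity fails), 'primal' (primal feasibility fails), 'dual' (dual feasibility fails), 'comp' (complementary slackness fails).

Gradient of f: grad f(x) = Q x + c = (-7, 0)
Constraint values g_i(x) = a_i^T x - b_i:
  g_1((1, 1)) = 0
Stationarity residual: grad f(x) + sum_i lambda_i a_i = (-3, 2)
  -> stationarity FAILS
Primal feasibility (all g_i <= 0): OK
Dual feasibility (all lambda_i >= 0): OK
Complementary slackness (lambda_i * g_i(x) = 0 for all i): OK

Verdict: the first failing condition is stationarity -> stat.

stat


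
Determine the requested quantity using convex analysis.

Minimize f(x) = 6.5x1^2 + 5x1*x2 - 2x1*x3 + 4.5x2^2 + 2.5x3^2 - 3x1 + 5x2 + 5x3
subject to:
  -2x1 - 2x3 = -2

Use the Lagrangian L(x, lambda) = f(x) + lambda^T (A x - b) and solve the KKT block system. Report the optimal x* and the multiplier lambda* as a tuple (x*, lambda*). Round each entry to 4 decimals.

Form the Lagrangian:
  L(x, lambda) = (1/2) x^T Q x + c^T x + lambda^T (A x - b)
Stationarity (grad_x L = 0): Q x + c + A^T lambda = 0.
Primal feasibility: A x = b.

This gives the KKT block system:
  [ Q   A^T ] [ x     ]   [-c ]
  [ A    0  ] [ lambda ] = [ b ]

Solving the linear system:
  x*      = (0.9249, -1.0694, 0.0751)
  lambda* = (1.763)
  f(x*)   = -2.1098

x* = (0.9249, -1.0694, 0.0751), lambda* = (1.763)


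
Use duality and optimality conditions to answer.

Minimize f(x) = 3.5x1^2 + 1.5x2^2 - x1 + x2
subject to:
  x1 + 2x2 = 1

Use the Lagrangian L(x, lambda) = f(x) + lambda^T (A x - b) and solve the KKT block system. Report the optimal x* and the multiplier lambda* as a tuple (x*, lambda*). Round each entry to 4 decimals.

Form the Lagrangian:
  L(x, lambda) = (1/2) x^T Q x + c^T x + lambda^T (A x - b)
Stationarity (grad_x L = 0): Q x + c + A^T lambda = 0.
Primal feasibility: A x = b.

This gives the KKT block system:
  [ Q   A^T ] [ x     ]   [-c ]
  [ A    0  ] [ lambda ] = [ b ]

Solving the linear system:
  x*      = (0.2903, 0.3548)
  lambda* = (-1.0323)
  f(x*)   = 0.5484

x* = (0.2903, 0.3548), lambda* = (-1.0323)


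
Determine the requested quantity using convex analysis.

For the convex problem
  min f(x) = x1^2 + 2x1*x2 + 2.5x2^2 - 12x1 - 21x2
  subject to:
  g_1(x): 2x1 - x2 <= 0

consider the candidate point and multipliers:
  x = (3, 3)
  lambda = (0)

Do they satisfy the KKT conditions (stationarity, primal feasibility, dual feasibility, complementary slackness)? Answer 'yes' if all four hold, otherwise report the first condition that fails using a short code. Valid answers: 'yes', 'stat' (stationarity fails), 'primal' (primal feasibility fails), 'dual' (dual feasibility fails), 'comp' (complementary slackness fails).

Gradient of f: grad f(x) = Q x + c = (0, 0)
Constraint values g_i(x) = a_i^T x - b_i:
  g_1((3, 3)) = 3
Stationarity residual: grad f(x) + sum_i lambda_i a_i = (0, 0)
  -> stationarity OK
Primal feasibility (all g_i <= 0): FAILS
Dual feasibility (all lambda_i >= 0): OK
Complementary slackness (lambda_i * g_i(x) = 0 for all i): OK

Verdict: the first failing condition is primal_feasibility -> primal.

primal


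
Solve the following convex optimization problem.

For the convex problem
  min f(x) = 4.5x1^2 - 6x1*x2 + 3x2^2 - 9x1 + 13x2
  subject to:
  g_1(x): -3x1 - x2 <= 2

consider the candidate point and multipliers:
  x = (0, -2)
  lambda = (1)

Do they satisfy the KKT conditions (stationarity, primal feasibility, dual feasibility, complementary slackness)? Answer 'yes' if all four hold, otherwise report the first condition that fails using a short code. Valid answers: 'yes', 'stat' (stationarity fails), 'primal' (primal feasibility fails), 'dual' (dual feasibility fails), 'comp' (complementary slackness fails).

Gradient of f: grad f(x) = Q x + c = (3, 1)
Constraint values g_i(x) = a_i^T x - b_i:
  g_1((0, -2)) = 0
Stationarity residual: grad f(x) + sum_i lambda_i a_i = (0, 0)
  -> stationarity OK
Primal feasibility (all g_i <= 0): OK
Dual feasibility (all lambda_i >= 0): OK
Complementary slackness (lambda_i * g_i(x) = 0 for all i): OK

Verdict: yes, KKT holds.

yes


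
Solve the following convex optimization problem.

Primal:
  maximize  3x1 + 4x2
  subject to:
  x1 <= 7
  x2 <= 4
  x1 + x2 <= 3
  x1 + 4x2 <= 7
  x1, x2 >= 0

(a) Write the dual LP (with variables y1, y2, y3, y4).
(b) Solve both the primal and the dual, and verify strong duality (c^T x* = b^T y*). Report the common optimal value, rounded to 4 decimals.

The standard primal-dual pair for 'max c^T x s.t. A x <= b, x >= 0' is:
  Dual:  min b^T y  s.t.  A^T y >= c,  y >= 0.

So the dual LP is:
  minimize  7y1 + 4y2 + 3y3 + 7y4
  subject to:
    y1 + y3 + y4 >= 3
    y2 + y3 + 4y4 >= 4
    y1, y2, y3, y4 >= 0

Solving the primal: x* = (1.6667, 1.3333).
  primal value c^T x* = 10.3333.
Solving the dual: y* = (0, 0, 2.6667, 0.3333).
  dual value b^T y* = 10.3333.
Strong duality: c^T x* = b^T y*. Confirmed.

10.3333


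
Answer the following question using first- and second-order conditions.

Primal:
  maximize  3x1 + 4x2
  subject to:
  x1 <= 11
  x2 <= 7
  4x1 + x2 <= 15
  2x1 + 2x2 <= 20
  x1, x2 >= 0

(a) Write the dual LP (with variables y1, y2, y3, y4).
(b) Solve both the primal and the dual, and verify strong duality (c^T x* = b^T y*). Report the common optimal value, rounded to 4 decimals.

The standard primal-dual pair for 'max c^T x s.t. A x <= b, x >= 0' is:
  Dual:  min b^T y  s.t.  A^T y >= c,  y >= 0.

So the dual LP is:
  minimize  11y1 + 7y2 + 15y3 + 20y4
  subject to:
    y1 + 4y3 + 2y4 >= 3
    y2 + y3 + 2y4 >= 4
    y1, y2, y3, y4 >= 0

Solving the primal: x* = (2, 7).
  primal value c^T x* = 34.
Solving the dual: y* = (0, 3.25, 0.75, 0).
  dual value b^T y* = 34.
Strong duality: c^T x* = b^T y*. Confirmed.

34


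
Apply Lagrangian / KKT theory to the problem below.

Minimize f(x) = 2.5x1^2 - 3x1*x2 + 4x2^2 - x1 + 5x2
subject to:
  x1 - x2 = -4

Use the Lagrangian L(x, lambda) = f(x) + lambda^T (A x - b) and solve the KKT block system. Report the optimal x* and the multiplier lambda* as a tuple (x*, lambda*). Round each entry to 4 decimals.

Form the Lagrangian:
  L(x, lambda) = (1/2) x^T Q x + c^T x + lambda^T (A x - b)
Stationarity (grad_x L = 0): Q x + c + A^T lambda = 0.
Primal feasibility: A x = b.

This gives the KKT block system:
  [ Q   A^T ] [ x     ]   [-c ]
  [ A    0  ] [ lambda ] = [ b ]

Solving the linear system:
  x*      = (-3.4286, 0.5714)
  lambda* = (19.8571)
  f(x*)   = 42.8571

x* = (-3.4286, 0.5714), lambda* = (19.8571)


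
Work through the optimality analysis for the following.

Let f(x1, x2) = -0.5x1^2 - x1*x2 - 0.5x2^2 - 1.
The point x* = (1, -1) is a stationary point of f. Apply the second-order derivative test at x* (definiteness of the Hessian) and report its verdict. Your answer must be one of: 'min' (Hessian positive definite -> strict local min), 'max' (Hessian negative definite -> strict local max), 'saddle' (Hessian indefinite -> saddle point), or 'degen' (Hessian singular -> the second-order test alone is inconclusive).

Compute the Hessian H = grad^2 f:
  H = [[-1, -1], [-1, -1]]
Verify stationarity: grad f(x*) = H x* + g = (0, 0).
Eigenvalues of H: -2, 0.
H has a zero eigenvalue (singular; negative semidefinite but not definite), so H is neither positive definite, negative definite, nor indefinite. The second-order test alone is inconclusive -> degen.
(Indeed, f is constant along the null direction of H through x*, so x* is not a strict local extremum.)

degen


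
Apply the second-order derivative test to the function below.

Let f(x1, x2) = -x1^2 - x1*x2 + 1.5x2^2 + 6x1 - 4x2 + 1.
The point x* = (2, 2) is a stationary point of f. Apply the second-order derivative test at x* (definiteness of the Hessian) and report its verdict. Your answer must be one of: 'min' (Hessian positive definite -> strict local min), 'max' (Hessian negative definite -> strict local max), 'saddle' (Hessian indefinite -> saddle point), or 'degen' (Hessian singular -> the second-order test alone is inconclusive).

Compute the Hessian H = grad^2 f:
  H = [[-2, -1], [-1, 3]]
Verify stationarity: grad f(x*) = H x* + g = (0, 0).
Eigenvalues of H: -2.1926, 3.1926.
Eigenvalues have mixed signs, so H is indefinite -> x* is a saddle point.

saddle


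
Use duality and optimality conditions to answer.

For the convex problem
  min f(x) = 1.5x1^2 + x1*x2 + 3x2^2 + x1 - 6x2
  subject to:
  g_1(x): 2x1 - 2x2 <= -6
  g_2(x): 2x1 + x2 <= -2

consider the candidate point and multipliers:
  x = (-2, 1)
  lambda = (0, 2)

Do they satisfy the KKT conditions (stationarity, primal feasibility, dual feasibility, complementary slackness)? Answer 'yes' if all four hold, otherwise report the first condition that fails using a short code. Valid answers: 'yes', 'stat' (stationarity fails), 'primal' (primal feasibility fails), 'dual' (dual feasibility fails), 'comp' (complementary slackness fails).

Gradient of f: grad f(x) = Q x + c = (-4, -2)
Constraint values g_i(x) = a_i^T x - b_i:
  g_1((-2, 1)) = 0
  g_2((-2, 1)) = -1
Stationarity residual: grad f(x) + sum_i lambda_i a_i = (0, 0)
  -> stationarity OK
Primal feasibility (all g_i <= 0): OK
Dual feasibility (all lambda_i >= 0): OK
Complementary slackness (lambda_i * g_i(x) = 0 for all i): FAILS

Verdict: the first failing condition is complementary_slackness -> comp.

comp


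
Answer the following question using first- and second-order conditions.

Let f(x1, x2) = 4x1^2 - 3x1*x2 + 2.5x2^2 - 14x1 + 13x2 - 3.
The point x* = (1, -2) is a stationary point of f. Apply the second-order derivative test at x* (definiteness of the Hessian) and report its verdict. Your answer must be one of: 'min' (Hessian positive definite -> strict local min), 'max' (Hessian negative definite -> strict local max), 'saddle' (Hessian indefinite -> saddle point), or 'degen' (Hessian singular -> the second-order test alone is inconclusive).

Compute the Hessian H = grad^2 f:
  H = [[8, -3], [-3, 5]]
Verify stationarity: grad f(x*) = H x* + g = (0, 0).
Eigenvalues of H: 3.1459, 9.8541.
Both eigenvalues > 0, so H is positive definite -> x* is a strict local min.

min


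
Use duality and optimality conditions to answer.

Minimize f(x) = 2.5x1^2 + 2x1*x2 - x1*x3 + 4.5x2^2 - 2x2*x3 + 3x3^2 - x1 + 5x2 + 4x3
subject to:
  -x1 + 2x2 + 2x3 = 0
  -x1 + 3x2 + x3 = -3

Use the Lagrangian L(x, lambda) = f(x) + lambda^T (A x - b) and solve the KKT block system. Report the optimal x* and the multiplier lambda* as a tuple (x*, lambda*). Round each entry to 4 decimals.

Form the Lagrangian:
  L(x, lambda) = (1/2) x^T Q x + c^T x + lambda^T (A x - b)
Stationarity (grad_x L = 0): Q x + c + A^T lambda = 0.
Primal feasibility: A x = b.

This gives the KKT block system:
  [ Q   A^T ] [ x     ]   [-c ]
  [ A    0  ] [ lambda ] = [ b ]

Solving the linear system:
  x*      = (0.7071, -1.3232, 1.6768)
  lambda* = (-14.2121, 12.4242)
  f(x*)   = 18.3283

x* = (0.7071, -1.3232, 1.6768), lambda* = (-14.2121, 12.4242)


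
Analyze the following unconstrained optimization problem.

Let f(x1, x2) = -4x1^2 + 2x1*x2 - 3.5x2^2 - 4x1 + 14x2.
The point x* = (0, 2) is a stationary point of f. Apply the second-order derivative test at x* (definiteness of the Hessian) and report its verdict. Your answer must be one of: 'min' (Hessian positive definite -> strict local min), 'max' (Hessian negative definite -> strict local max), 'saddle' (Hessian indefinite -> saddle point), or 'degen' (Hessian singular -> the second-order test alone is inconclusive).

Compute the Hessian H = grad^2 f:
  H = [[-8, 2], [2, -7]]
Verify stationarity: grad f(x*) = H x* + g = (0, 0).
Eigenvalues of H: -9.5616, -5.4384.
Both eigenvalues < 0, so H is negative definite -> x* is a strict local max.

max


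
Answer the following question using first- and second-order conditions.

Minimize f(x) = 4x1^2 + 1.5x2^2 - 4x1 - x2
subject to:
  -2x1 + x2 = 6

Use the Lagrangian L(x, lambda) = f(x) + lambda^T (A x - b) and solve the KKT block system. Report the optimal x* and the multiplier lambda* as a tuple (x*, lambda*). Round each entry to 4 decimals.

Form the Lagrangian:
  L(x, lambda) = (1/2) x^T Q x + c^T x + lambda^T (A x - b)
Stationarity (grad_x L = 0): Q x + c + A^T lambda = 0.
Primal feasibility: A x = b.

This gives the KKT block system:
  [ Q   A^T ] [ x     ]   [-c ]
  [ A    0  ] [ lambda ] = [ b ]

Solving the linear system:
  x*      = (-1.5, 3)
  lambda* = (-8)
  f(x*)   = 25.5

x* = (-1.5, 3), lambda* = (-8)


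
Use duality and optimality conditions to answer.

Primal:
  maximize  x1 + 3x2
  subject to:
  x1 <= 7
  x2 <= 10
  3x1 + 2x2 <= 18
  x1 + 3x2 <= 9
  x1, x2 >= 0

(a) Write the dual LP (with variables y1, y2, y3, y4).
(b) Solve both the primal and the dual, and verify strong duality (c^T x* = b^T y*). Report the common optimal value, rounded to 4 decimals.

The standard primal-dual pair for 'max c^T x s.t. A x <= b, x >= 0' is:
  Dual:  min b^T y  s.t.  A^T y >= c,  y >= 0.

So the dual LP is:
  minimize  7y1 + 10y2 + 18y3 + 9y4
  subject to:
    y1 + 3y3 + y4 >= 1
    y2 + 2y3 + 3y4 >= 3
    y1, y2, y3, y4 >= 0

Solving the primal: x* = (5.1429, 1.2857).
  primal value c^T x* = 9.
Solving the dual: y* = (0, 0, 0, 1).
  dual value b^T y* = 9.
Strong duality: c^T x* = b^T y*. Confirmed.

9


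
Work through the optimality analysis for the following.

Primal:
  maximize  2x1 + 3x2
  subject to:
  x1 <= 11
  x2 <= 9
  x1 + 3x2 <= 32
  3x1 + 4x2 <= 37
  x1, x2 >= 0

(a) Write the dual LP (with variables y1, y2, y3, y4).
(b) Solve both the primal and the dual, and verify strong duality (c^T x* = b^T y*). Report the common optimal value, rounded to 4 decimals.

The standard primal-dual pair for 'max c^T x s.t. A x <= b, x >= 0' is:
  Dual:  min b^T y  s.t.  A^T y >= c,  y >= 0.

So the dual LP is:
  minimize  11y1 + 9y2 + 32y3 + 37y4
  subject to:
    y1 + y3 + 3y4 >= 2
    y2 + 3y3 + 4y4 >= 3
    y1, y2, y3, y4 >= 0

Solving the primal: x* = (0.3333, 9).
  primal value c^T x* = 27.6667.
Solving the dual: y* = (0, 0.3333, 0, 0.6667).
  dual value b^T y* = 27.6667.
Strong duality: c^T x* = b^T y*. Confirmed.

27.6667


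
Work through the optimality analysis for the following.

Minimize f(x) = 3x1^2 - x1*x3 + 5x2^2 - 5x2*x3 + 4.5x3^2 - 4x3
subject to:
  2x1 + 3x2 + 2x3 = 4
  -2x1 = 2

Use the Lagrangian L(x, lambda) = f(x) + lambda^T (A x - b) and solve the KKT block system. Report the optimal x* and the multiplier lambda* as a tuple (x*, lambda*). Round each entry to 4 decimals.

Form the Lagrangian:
  L(x, lambda) = (1/2) x^T Q x + c^T x + lambda^T (A x - b)
Stationarity (grad_x L = 0): Q x + c + A^T lambda = 0.
Primal feasibility: A x = b.

This gives the KKT block system:
  [ Q   A^T ] [ x     ]   [-c ]
  [ A    0  ] [ lambda ] = [ b ]

Solving the linear system:
  x*      = (-1, 1.1271, 1.3094)
  lambda* = (-1.5746, -5.2293)
  f(x*)   = 5.7597

x* = (-1, 1.1271, 1.3094), lambda* = (-1.5746, -5.2293)


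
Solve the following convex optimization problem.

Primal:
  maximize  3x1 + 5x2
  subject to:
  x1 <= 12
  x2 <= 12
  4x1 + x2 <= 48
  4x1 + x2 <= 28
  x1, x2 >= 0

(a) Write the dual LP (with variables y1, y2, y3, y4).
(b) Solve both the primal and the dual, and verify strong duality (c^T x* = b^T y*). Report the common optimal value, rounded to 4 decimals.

The standard primal-dual pair for 'max c^T x s.t. A x <= b, x >= 0' is:
  Dual:  min b^T y  s.t.  A^T y >= c,  y >= 0.

So the dual LP is:
  minimize  12y1 + 12y2 + 48y3 + 28y4
  subject to:
    y1 + 4y3 + 4y4 >= 3
    y2 + y3 + y4 >= 5
    y1, y2, y3, y4 >= 0

Solving the primal: x* = (4, 12).
  primal value c^T x* = 72.
Solving the dual: y* = (0, 4.25, 0, 0.75).
  dual value b^T y* = 72.
Strong duality: c^T x* = b^T y*. Confirmed.

72


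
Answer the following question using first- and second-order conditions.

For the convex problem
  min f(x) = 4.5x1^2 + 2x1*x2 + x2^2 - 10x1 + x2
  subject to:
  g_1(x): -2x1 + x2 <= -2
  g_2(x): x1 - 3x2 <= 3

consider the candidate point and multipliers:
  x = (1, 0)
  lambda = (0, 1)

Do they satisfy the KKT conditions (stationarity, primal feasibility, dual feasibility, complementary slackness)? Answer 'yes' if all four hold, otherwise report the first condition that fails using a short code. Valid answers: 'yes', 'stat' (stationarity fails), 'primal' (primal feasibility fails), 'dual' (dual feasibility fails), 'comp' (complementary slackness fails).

Gradient of f: grad f(x) = Q x + c = (-1, 3)
Constraint values g_i(x) = a_i^T x - b_i:
  g_1((1, 0)) = 0
  g_2((1, 0)) = -2
Stationarity residual: grad f(x) + sum_i lambda_i a_i = (0, 0)
  -> stationarity OK
Primal feasibility (all g_i <= 0): OK
Dual feasibility (all lambda_i >= 0): OK
Complementary slackness (lambda_i * g_i(x) = 0 for all i): FAILS

Verdict: the first failing condition is complementary_slackness -> comp.

comp


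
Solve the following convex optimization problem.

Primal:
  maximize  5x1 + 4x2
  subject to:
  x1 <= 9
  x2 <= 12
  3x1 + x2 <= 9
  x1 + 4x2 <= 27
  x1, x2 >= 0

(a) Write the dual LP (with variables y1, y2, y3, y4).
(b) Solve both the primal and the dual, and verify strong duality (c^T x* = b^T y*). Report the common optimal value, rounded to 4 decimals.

The standard primal-dual pair for 'max c^T x s.t. A x <= b, x >= 0' is:
  Dual:  min b^T y  s.t.  A^T y >= c,  y >= 0.

So the dual LP is:
  minimize  9y1 + 12y2 + 9y3 + 27y4
  subject to:
    y1 + 3y3 + y4 >= 5
    y2 + y3 + 4y4 >= 4
    y1, y2, y3, y4 >= 0

Solving the primal: x* = (0.8182, 6.5455).
  primal value c^T x* = 30.2727.
Solving the dual: y* = (0, 0, 1.4545, 0.6364).
  dual value b^T y* = 30.2727.
Strong duality: c^T x* = b^T y*. Confirmed.

30.2727


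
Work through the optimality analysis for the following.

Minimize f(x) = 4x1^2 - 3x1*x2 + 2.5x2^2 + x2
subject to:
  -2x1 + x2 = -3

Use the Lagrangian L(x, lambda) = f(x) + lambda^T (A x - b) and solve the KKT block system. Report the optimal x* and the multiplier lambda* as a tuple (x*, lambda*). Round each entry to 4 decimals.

Form the Lagrangian:
  L(x, lambda) = (1/2) x^T Q x + c^T x + lambda^T (A x - b)
Stationarity (grad_x L = 0): Q x + c + A^T lambda = 0.
Primal feasibility: A x = b.

This gives the KKT block system:
  [ Q   A^T ] [ x     ]   [-c ]
  [ A    0  ] [ lambda ] = [ b ]

Solving the linear system:
  x*      = (1.1875, -0.625)
  lambda* = (5.6875)
  f(x*)   = 8.2188

x* = (1.1875, -0.625), lambda* = (5.6875)


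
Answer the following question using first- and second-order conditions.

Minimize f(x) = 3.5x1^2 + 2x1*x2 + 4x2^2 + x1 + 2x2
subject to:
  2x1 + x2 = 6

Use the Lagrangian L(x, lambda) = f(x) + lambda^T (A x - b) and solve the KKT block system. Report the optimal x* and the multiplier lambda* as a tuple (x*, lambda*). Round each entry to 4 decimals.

Form the Lagrangian:
  L(x, lambda) = (1/2) x^T Q x + c^T x + lambda^T (A x - b)
Stationarity (grad_x L = 0): Q x + c + A^T lambda = 0.
Primal feasibility: A x = b.

This gives the KKT block system:
  [ Q   A^T ] [ x     ]   [-c ]
  [ A    0  ] [ lambda ] = [ b ]

Solving the linear system:
  x*      = (2.8065, 0.3871)
  lambda* = (-10.7097)
  f(x*)   = 33.9194

x* = (2.8065, 0.3871), lambda* = (-10.7097)


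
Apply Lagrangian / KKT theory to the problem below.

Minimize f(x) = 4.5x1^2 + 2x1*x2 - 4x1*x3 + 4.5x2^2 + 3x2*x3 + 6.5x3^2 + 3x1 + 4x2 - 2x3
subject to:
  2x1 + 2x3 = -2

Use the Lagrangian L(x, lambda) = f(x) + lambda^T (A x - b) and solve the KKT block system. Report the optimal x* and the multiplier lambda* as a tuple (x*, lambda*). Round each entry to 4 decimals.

Form the Lagrangian:
  L(x, lambda) = (1/2) x^T Q x + c^T x + lambda^T (A x - b)
Stationarity (grad_x L = 0): Q x + c + A^T lambda = 0.
Primal feasibility: A x = b.

This gives the KKT block system:
  [ Q   A^T ] [ x     ]   [-c ]
  [ A    0  ] [ lambda ] = [ b ]

Solving the linear system:
  x*      = (-0.7398, -0.1933, -0.2602)
  lambda* = (1.5019)
  f(x*)   = 0.2658

x* = (-0.7398, -0.1933, -0.2602), lambda* = (1.5019)


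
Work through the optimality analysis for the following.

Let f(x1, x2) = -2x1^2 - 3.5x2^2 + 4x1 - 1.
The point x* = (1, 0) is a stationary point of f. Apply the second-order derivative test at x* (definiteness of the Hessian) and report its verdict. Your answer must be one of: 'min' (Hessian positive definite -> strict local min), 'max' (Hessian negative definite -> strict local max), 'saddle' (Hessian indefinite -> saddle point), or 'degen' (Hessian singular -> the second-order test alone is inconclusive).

Compute the Hessian H = grad^2 f:
  H = [[-4, 0], [0, -7]]
Verify stationarity: grad f(x*) = H x* + g = (0, 0).
Eigenvalues of H: -7, -4.
Both eigenvalues < 0, so H is negative definite -> x* is a strict local max.

max


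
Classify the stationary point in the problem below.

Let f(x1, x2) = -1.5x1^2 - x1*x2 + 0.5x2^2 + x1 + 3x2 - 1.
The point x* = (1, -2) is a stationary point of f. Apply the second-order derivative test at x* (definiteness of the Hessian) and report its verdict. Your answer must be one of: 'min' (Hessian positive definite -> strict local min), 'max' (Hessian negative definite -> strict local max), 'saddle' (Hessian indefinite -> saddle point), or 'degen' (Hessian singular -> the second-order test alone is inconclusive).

Compute the Hessian H = grad^2 f:
  H = [[-3, -1], [-1, 1]]
Verify stationarity: grad f(x*) = H x* + g = (0, 0).
Eigenvalues of H: -3.2361, 1.2361.
Eigenvalues have mixed signs, so H is indefinite -> x* is a saddle point.

saddle


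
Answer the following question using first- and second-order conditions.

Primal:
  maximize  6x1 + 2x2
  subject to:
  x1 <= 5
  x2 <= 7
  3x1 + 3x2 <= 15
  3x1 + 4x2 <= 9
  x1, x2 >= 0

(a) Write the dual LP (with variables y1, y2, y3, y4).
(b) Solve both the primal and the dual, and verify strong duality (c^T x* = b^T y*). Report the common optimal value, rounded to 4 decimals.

The standard primal-dual pair for 'max c^T x s.t. A x <= b, x >= 0' is:
  Dual:  min b^T y  s.t.  A^T y >= c,  y >= 0.

So the dual LP is:
  minimize  5y1 + 7y2 + 15y3 + 9y4
  subject to:
    y1 + 3y3 + 3y4 >= 6
    y2 + 3y3 + 4y4 >= 2
    y1, y2, y3, y4 >= 0

Solving the primal: x* = (3, 0).
  primal value c^T x* = 18.
Solving the dual: y* = (0, 0, 0, 2).
  dual value b^T y* = 18.
Strong duality: c^T x* = b^T y*. Confirmed.

18


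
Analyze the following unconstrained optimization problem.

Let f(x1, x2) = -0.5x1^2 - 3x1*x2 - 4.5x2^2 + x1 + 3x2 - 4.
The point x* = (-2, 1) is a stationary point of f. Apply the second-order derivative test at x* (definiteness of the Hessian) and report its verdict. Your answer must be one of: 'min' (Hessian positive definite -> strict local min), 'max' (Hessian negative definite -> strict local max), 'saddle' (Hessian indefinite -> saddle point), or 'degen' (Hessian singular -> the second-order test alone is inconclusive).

Compute the Hessian H = grad^2 f:
  H = [[-1, -3], [-3, -9]]
Verify stationarity: grad f(x*) = H x* + g = (0, 0).
Eigenvalues of H: -10, 0.
H has a zero eigenvalue (singular; negative semidefinite but not definite), so H is neither positive definite, negative definite, nor indefinite. The second-order test alone is inconclusive -> degen.
(Indeed, f is constant along the null direction of H through x*, so x* is not a strict local extremum.)

degen


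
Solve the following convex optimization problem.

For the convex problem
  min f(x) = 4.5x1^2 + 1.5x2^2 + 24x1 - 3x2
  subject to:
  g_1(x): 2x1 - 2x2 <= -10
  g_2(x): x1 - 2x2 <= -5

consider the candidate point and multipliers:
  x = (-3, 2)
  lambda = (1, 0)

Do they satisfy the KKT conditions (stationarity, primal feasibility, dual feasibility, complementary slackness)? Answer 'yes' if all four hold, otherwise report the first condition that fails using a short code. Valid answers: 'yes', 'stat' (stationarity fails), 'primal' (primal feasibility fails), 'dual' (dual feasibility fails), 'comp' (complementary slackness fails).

Gradient of f: grad f(x) = Q x + c = (-3, 3)
Constraint values g_i(x) = a_i^T x - b_i:
  g_1((-3, 2)) = 0
  g_2((-3, 2)) = -2
Stationarity residual: grad f(x) + sum_i lambda_i a_i = (-1, 1)
  -> stationarity FAILS
Primal feasibility (all g_i <= 0): OK
Dual feasibility (all lambda_i >= 0): OK
Complementary slackness (lambda_i * g_i(x) = 0 for all i): OK

Verdict: the first failing condition is stationarity -> stat.

stat


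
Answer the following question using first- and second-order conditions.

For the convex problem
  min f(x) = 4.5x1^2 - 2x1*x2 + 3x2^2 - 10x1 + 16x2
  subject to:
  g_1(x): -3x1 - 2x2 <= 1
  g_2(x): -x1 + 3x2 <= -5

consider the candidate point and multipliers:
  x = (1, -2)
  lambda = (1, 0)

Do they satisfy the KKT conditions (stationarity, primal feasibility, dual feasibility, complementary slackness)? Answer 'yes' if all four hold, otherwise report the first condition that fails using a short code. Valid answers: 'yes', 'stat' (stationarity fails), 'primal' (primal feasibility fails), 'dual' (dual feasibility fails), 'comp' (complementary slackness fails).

Gradient of f: grad f(x) = Q x + c = (3, 2)
Constraint values g_i(x) = a_i^T x - b_i:
  g_1((1, -2)) = 0
  g_2((1, -2)) = -2
Stationarity residual: grad f(x) + sum_i lambda_i a_i = (0, 0)
  -> stationarity OK
Primal feasibility (all g_i <= 0): OK
Dual feasibility (all lambda_i >= 0): OK
Complementary slackness (lambda_i * g_i(x) = 0 for all i): OK

Verdict: yes, KKT holds.

yes


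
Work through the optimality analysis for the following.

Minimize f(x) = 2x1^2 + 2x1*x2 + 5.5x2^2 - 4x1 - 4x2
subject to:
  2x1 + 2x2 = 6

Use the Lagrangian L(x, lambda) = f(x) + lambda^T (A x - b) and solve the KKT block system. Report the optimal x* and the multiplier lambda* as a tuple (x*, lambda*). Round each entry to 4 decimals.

Form the Lagrangian:
  L(x, lambda) = (1/2) x^T Q x + c^T x + lambda^T (A x - b)
Stationarity (grad_x L = 0): Q x + c + A^T lambda = 0.
Primal feasibility: A x = b.

This gives the KKT block system:
  [ Q   A^T ] [ x     ]   [-c ]
  [ A    0  ] [ lambda ] = [ b ]

Solving the linear system:
  x*      = (2.4545, 0.5455)
  lambda* = (-3.4545)
  f(x*)   = 4.3636

x* = (2.4545, 0.5455), lambda* = (-3.4545)


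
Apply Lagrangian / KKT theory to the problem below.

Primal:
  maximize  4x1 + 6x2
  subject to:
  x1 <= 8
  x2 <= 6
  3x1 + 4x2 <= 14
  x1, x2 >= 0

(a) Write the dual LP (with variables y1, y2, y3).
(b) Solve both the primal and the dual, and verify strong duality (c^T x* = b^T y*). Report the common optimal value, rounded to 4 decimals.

The standard primal-dual pair for 'max c^T x s.t. A x <= b, x >= 0' is:
  Dual:  min b^T y  s.t.  A^T y >= c,  y >= 0.

So the dual LP is:
  minimize  8y1 + 6y2 + 14y3
  subject to:
    y1 + 3y3 >= 4
    y2 + 4y3 >= 6
    y1, y2, y3 >= 0

Solving the primal: x* = (0, 3.5).
  primal value c^T x* = 21.
Solving the dual: y* = (0, 0, 1.5).
  dual value b^T y* = 21.
Strong duality: c^T x* = b^T y*. Confirmed.

21


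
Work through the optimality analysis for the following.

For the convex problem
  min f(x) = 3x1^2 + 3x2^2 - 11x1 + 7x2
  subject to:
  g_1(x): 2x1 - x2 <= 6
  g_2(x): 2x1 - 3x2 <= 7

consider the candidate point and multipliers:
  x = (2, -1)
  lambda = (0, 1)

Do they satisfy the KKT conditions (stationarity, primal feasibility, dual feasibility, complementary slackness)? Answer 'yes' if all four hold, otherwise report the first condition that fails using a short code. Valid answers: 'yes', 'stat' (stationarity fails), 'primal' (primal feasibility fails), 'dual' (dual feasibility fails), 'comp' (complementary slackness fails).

Gradient of f: grad f(x) = Q x + c = (1, 1)
Constraint values g_i(x) = a_i^T x - b_i:
  g_1((2, -1)) = -1
  g_2((2, -1)) = 0
Stationarity residual: grad f(x) + sum_i lambda_i a_i = (3, -2)
  -> stationarity FAILS
Primal feasibility (all g_i <= 0): OK
Dual feasibility (all lambda_i >= 0): OK
Complementary slackness (lambda_i * g_i(x) = 0 for all i): OK

Verdict: the first failing condition is stationarity -> stat.

stat


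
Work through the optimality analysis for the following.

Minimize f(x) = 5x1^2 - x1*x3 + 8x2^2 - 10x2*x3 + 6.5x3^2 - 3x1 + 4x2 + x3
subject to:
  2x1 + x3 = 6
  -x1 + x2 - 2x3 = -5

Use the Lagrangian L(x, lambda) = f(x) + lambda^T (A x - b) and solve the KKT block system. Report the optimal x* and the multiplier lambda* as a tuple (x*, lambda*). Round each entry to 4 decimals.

Form the Lagrangian:
  L(x, lambda) = (1/2) x^T Q x + c^T x + lambda^T (A x - b)
Stationarity (grad_x L = 0): Q x + c + A^T lambda = 0.
Primal feasibility: A x = b.

This gives the KKT block system:
  [ Q   A^T ] [ x     ]   [-c ]
  [ A    0  ] [ lambda ] = [ b ]

Solving the linear system:
  x*      = (2.1667, 0.5, 1.6667)
  lambda* = (-6.1667, 4.6667)
  f(x*)   = 28.75

x* = (2.1667, 0.5, 1.6667), lambda* = (-6.1667, 4.6667)


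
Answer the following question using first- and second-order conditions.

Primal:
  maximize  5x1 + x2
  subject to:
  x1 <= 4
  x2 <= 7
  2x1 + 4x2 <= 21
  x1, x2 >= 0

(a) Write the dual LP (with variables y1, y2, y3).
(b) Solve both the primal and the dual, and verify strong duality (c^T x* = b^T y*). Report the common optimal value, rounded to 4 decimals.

The standard primal-dual pair for 'max c^T x s.t. A x <= b, x >= 0' is:
  Dual:  min b^T y  s.t.  A^T y >= c,  y >= 0.

So the dual LP is:
  minimize  4y1 + 7y2 + 21y3
  subject to:
    y1 + 2y3 >= 5
    y2 + 4y3 >= 1
    y1, y2, y3 >= 0

Solving the primal: x* = (4, 3.25).
  primal value c^T x* = 23.25.
Solving the dual: y* = (4.5, 0, 0.25).
  dual value b^T y* = 23.25.
Strong duality: c^T x* = b^T y*. Confirmed.

23.25


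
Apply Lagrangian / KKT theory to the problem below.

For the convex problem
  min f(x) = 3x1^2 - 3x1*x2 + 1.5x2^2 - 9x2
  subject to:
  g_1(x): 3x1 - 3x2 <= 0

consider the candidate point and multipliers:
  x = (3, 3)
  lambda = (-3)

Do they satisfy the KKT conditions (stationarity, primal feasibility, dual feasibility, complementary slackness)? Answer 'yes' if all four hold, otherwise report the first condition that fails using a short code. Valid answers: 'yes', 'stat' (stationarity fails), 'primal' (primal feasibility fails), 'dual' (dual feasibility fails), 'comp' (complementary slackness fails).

Gradient of f: grad f(x) = Q x + c = (9, -9)
Constraint values g_i(x) = a_i^T x - b_i:
  g_1((3, 3)) = 0
Stationarity residual: grad f(x) + sum_i lambda_i a_i = (0, 0)
  -> stationarity OK
Primal feasibility (all g_i <= 0): OK
Dual feasibility (all lambda_i >= 0): FAILS
Complementary slackness (lambda_i * g_i(x) = 0 for all i): OK

Verdict: the first failing condition is dual_feasibility -> dual.

dual


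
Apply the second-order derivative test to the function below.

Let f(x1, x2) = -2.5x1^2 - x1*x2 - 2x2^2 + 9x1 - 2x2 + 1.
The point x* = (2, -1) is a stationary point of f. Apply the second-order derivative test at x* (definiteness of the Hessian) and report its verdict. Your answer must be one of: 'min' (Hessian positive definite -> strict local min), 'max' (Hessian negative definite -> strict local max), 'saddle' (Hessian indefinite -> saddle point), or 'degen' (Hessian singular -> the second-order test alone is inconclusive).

Compute the Hessian H = grad^2 f:
  H = [[-5, -1], [-1, -4]]
Verify stationarity: grad f(x*) = H x* + g = (0, 0).
Eigenvalues of H: -5.618, -3.382.
Both eigenvalues < 0, so H is negative definite -> x* is a strict local max.

max


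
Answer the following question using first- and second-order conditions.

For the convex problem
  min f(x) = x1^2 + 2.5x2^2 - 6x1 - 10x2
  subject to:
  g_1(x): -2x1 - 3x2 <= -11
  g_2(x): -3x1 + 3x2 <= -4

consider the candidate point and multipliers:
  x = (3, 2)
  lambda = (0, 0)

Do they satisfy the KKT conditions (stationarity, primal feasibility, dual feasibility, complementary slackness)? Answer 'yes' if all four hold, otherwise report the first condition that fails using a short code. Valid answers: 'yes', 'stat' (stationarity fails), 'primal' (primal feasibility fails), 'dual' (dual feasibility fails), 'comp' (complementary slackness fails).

Gradient of f: grad f(x) = Q x + c = (0, 0)
Constraint values g_i(x) = a_i^T x - b_i:
  g_1((3, 2)) = -1
  g_2((3, 2)) = 1
Stationarity residual: grad f(x) + sum_i lambda_i a_i = (0, 0)
  -> stationarity OK
Primal feasibility (all g_i <= 0): FAILS
Dual feasibility (all lambda_i >= 0): OK
Complementary slackness (lambda_i * g_i(x) = 0 for all i): OK

Verdict: the first failing condition is primal_feasibility -> primal.

primal
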